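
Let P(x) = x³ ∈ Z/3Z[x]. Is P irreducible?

No

Check for roots in Z/3Z: P(0) = 0 → root; P(1) = 1; P(2) = 2.
P(0) = 0, so (x) divides P(x); P is reducible.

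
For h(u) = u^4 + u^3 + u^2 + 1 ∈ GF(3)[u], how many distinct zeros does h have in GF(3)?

Evaluate at each of the 3 elements of GF(3):
h(0) = 1; h(1) = 1; h(2) = 2.
No element is a root.

0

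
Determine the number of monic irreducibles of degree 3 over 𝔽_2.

2

The number of monic irreducibles of degree 3 over GF(2) is (1/3)·Σ_{d∣3} μ(3/d) 2^d.
Divisors of 3: 1, 3; μ(3/d) for each: -1, 1.
Σ = − 2^1 + 2^3 = 6.
N = 6/3 = 2.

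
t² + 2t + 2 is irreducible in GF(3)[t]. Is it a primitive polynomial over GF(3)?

Yes

Write f(t) = t² + 2t + 2.
|GF(3^2)^×| = 3^2 − 1 = 8. Prime factorization: 8 = 2^3.
f is primitive ⇔ t has order 8 in GF(3)[t]/(f), i.e. t^(8/q) ≠ 1 for each prime q | 8.
t^(4) mod f = 2.
None equal 1, so t has full order 8; f is primitive.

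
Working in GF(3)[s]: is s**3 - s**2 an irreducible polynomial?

Write f(s) = s**3 - s**2.
Check for roots in GF(3): f(0) = 0 → root; f(1) = 0 → root; f(2) = 1.
f(0) = 0, so (s) divides f(s); f is reducible.

No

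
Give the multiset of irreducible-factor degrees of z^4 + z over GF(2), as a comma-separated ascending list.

Write h(z) = z^4 + z.
Roots in GF(2): h(0) = 0 → root; h(1) = 0 → root.
Linear factors from roots: (z), (z + 1).
Complete factorization: h(z) = (z)·(z + 1)·(z^2 + z + 1).
Factor degrees with multiplicity: 1 + 1 + 2 = 4.

1, 1, 2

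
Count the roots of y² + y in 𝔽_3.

2

Write h(y) = y² + y.
Evaluate at each of the 3 elements of 𝔽_3:
h(0) = 0 → root; h(1) = 2; h(2) = 0 → root.
Roots: {0, 2}.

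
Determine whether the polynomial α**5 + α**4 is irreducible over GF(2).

No

Write P(α) = α**5 + α**4.
Check for roots in GF(2): P(0) = 0 → root; P(1) = 0 → root.
P(0) = 0, so (α) divides P(α); P is reducible.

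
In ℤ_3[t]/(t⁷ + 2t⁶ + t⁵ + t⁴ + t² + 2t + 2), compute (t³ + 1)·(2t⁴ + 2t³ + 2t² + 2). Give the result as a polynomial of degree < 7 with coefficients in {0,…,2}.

t^6 + t^3 + 2t + 1

Multiply in ℤ_3[t]: (t³ + 1)·(2t⁴ + 2t³ + 2t² + 2) = 2t⁷ + 2t⁶ + 2t⁵ + 2t⁴ + t³ + 2t² + 2.
Reduce using t⁷ ≡ t⁶ + 2t⁵ + 2t⁴ + 2t² + t + 1 (mod t⁷ + 2t⁶ + t⁵ + t⁴ + t² + 2t + 2).
Reduced: t⁶ + t³ + 2t + 1.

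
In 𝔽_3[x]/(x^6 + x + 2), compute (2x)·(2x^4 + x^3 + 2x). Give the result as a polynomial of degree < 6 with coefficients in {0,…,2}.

x^5 + 2x^4 + x^2

Multiply in 𝔽_3[x]: (2x)·(2x^4 + x^3 + 2x) = x^5 + 2x^4 + x^2.
Reduced: x^5 + 2x^4 + x^2.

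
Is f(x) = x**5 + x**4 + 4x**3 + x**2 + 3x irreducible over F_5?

No

Check for roots in F_5: f(0) = 0 → root; f(1) = 0 → root; f(2) = 0 → root; f(3) = 0 → root; f(4) = 4.
f(0) = 0, so (x) divides f(x); f is reducible.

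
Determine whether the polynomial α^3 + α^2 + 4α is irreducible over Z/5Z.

No

Write f(α) = α^3 + α^2 + 4α.
Check for roots in Z/5Z: f(0) = 0 → root; f(1) = 1; f(2) = 0 → root; f(3) = 3; f(4) = 1.
f(0) = 0, so (α) divides f(α); f is reducible.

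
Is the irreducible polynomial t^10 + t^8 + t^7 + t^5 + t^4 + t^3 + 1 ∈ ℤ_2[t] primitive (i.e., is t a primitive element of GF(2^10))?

Write f(t) = t^10 + t^8 + t^7 + t^5 + t^4 + t^3 + 1.
|GF(2^10)^×| = 2^10 − 1 = 1023. Prime factorization: 1023 = 3·11·31.
f is primitive ⇔ t has order 1023 in GF(2)[t]/(f), i.e. t^(1023/q) ≠ 1 for each prime q | 1023.
t^(341) mod f = 1
t^(93) mod f = t^9 + t^7 + t^3 + t^2 + 1.
t^(33) mod f = t^8 + t^6 + t^4 + t^3.
Since t^(341) = 1, the order of t divides 341 < 1023; not primitive.

No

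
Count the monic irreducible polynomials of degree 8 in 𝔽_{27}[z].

The number of monic irreducibles of degree 8 over GF(27) is (1/8)·Σ_{d∣8} μ(8/d) 27^d.
Divisors of 8: 1, 2, 4, 8; μ(8/d) for each: 0, 0, -1, 1.
Σ = − 27^4 + 27^8 = 282429005040.
N = 282429005040/8 = 35303625630.

35303625630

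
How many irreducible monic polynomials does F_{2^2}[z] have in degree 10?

By the necklace-counting formula, N_4(10) = (1/10) Σ_{d|10} μ(10/d)·4^d.
Divisors of 10: 1, 2, 5, 10; μ(10/d) for each: 1, -1, -1, 1.
Σ = 4^1 − 4^2 − 4^5 + 4^10 = 1047540.
N = 1047540/10 = 104754.

104754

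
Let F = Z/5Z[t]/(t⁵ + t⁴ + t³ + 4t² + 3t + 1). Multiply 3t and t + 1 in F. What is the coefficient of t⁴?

0

Multiply in Z/5Z[t]: (3t)·(t + 1) = 3t² + 3t.
Reduced: 3t² + 3t.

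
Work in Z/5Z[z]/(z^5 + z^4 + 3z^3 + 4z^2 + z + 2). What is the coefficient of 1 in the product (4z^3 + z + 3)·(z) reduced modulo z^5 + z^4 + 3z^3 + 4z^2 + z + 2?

Multiply in Z/5Z[z]: (4z^3 + z + 3)·(z) = 4z^4 + z^2 + 3z.
Reduced: 4z^4 + z^2 + 3z.

0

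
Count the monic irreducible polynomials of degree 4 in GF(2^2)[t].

Gauss's count: N_{4}(4) = (1/4) Σ_{d|4} μ(4/d)·4^d.
Divisors of 4: 1, 2, 4; μ(4/d) for each: 0, -1, 1.
Σ = − 4^2 + 4^4 = 240.
N = 240/4 = 60.

60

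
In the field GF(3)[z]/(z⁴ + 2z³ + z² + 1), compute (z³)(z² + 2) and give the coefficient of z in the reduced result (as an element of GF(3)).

Multiply in GF(3)[z]: (z³)·(z² + 2) = z⁵ + 2z³.
Reduce using z⁴ ≡ z³ + 2z² + 2 (mod z⁴ + 2z³ + z² + 1).
Reduced: 2z³ + 2z² + 2z + 2.

2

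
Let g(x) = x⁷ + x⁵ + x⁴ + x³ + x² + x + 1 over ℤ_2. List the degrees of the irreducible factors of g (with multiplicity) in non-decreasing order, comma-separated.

Roots in ℤ_2: g(0) = 1; g(1) = 1.
Complete factorization: g(x) = (x⁷ + x⁵ + x⁴ + x³ + x² + x + 1).
Factor degrees with multiplicity: 7 = 7.

7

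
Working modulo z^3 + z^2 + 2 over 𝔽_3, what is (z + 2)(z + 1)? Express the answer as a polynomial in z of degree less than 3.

Multiply in 𝔽_3[z]: (z + 2)·(z + 1) = z^2 + 2.
Reduced: z^2 + 2.

z^2 + 2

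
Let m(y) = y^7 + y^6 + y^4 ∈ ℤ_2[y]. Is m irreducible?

Check for roots in ℤ_2: m(0) = 0 → root; m(1) = 1.
m(0) = 0, so (y) divides m(y); m is reducible.

No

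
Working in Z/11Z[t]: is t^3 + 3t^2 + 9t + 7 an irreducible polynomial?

No

Write g(t) = t^3 + 3t^2 + 9t + 7.
Check each element of Z/11Z for a root: g(0)=7, g(1)=9, g(2)=1, g(3)=0, g(4)=1, g(5)=10, g(6)=0, g(7)=10, g(8)=2, g(9)=4, g(10)=0.
g(3) = 0, so (t − 3) divides g(t); g is reducible.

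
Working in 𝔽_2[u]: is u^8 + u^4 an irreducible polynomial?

No

Write h(u) = u^8 + u^4.
Check for roots in 𝔽_2: h(0) = 0 → root; h(1) = 0 → root.
h(0) = 0, so (u) divides h(u); h is reducible.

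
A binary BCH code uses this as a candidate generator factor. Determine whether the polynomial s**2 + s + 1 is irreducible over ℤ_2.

Write f(s) = s**2 + s + 1.
Check for roots in ℤ_2: f(0) = 1; f(1) = 1.
No roots. A degree-2 polynomial over a field with no linear factor is irreducible.

Yes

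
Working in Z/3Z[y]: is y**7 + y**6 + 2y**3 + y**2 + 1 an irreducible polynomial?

Write g(y) = y**7 + y**6 + 2y**3 + y**2 + 1.
Check for roots in Z/3Z: g(0) = 1; g(1) = 0 → root; g(2) = 0 → root.
g(1) = 0, so (y − 1) divides g(y); g is reducible.

No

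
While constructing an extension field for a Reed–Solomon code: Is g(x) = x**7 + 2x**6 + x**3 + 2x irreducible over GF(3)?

No

Check for roots in GF(3): g(0) = 0 → root; g(1) = 0 → root; g(2) = 1.
g(0) = 0, so (x) divides g(x); g is reducible.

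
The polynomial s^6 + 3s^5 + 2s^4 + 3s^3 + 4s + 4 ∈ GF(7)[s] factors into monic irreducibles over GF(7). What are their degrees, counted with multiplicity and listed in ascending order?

Write g(s) = s^6 + 3s^5 + 2s^4 + 3s^3 + 4s + 4.
Linear factors from roots: (s + 2).
Complete factorization: g(s) = (s + 2)·(s^2 + 6s + 3)·(s^3 + 2s^2 + 6s + 3).
Factor degrees with multiplicity: 1 + 2 + 3 = 6.

1, 2, 3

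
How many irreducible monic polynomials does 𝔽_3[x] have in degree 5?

x^(3^5) − x is the product of all monic irreducibles of degree dividing 5; Möbius inversion gives N = (1/5) Σ μ(5/d)·3^d.
Divisors of 5: 1, 5; μ(5/d) for each: -1, 1.
Σ = − 3^1 + 3^5 = 240.
N = 240/5 = 48.

48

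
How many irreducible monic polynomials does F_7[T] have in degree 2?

21

Gauss's count: N_{7}(2) = (1/2) Σ_{d|2} μ(2/d)·7^d.
Divisors of 2: 1, 2; μ(2/d) for each: -1, 1.
Σ = − 7^1 + 7^2 = 42.
N = 42/2 = 21.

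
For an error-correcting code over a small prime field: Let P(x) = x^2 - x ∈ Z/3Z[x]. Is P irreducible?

No

Check for roots in Z/3Z: P(0) = 0 → root; P(1) = 0 → root; P(2) = 2.
P(0) = 0, so (x) divides P(x); P is reducible.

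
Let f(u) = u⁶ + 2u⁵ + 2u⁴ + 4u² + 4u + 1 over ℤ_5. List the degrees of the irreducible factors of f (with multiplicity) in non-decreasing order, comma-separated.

Roots in ℤ_5: f(0) = 1; f(1) = 4; f(2) = 0 → root; f(3) = 1; f(4) = 2.
Linear factors from roots: (u + 3).
Complete factorization: f(u) = (u + 3)·(u² + 2u + 4)·(u³ + 2u² + 2u + 3).
Factor degrees with multiplicity: 1 + 2 + 3 = 6.

1, 2, 3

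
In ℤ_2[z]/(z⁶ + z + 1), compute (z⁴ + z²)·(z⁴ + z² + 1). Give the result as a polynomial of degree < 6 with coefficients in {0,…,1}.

z^3

Multiply in ℤ_2[z]: (z⁴ + z²)·(z⁴ + z² + 1) = z⁸ + z².
Reduce using z⁶ ≡ z + 1 (mod z⁶ + z + 1).
Reduced: z³.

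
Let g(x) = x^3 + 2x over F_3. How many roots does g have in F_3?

3

Evaluate at each of the 3 elements of F_3:
g(0) = 0 → root; g(1) = 0 → root; g(2) = 0 → root.
Roots: {0, 1, 2}.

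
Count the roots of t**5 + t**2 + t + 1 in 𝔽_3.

Write P(t) = t**5 + t**2 + t + 1.
Evaluate at each of the 3 elements of 𝔽_3:
P(0) = 1; P(1) = 1; P(2) = 0 → root.
Roots: {2}.

1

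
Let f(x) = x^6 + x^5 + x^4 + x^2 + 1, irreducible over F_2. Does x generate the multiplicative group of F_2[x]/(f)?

No

|GF(2^6)^×| = 2^6 − 1 = 63. Prime factorization: 63 = 3^2·7.
f is primitive ⇔ x has order 63 in GF(2)[x]/(f), i.e. x^(63/q) ≠ 1 for each prime q | 63.
x^(21) mod f = 1
x^(9) mod f = x^3 + 1.
Since x^(21) = 1, the order of x divides 21 < 63; not primitive.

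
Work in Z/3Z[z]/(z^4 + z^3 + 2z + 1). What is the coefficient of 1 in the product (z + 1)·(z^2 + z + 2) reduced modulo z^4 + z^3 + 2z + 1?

2

Multiply in Z/3Z[z]: (z + 1)·(z^2 + z + 2) = z^3 + 2z^2 + 2.
Reduced: z^3 + 2z^2 + 2.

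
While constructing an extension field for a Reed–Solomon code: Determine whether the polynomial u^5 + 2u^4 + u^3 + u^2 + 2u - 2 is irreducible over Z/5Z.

Write g(u) = u^5 + 2u^4 + u^3 + u^2 + 2u - 2.
Check for roots in Z/5Z: g(0) = 3; g(1) = 0 → root; g(2) = 3; g(3) = 0 → root; g(4) = 2.
g(1) = 0, so (u − 1) divides g(u); g is reducible.

No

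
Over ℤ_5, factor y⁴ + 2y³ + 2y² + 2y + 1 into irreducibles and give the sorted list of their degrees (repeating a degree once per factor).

Write f(y) = y⁴ + 2y³ + 2y² + 2y + 1.
Roots in ℤ_5: f(0) = 1; f(1) = 3; f(2) = 0 → root; f(3) = 0 → root; f(4) = 0 → root.
Linear factors from roots: (y - 2), (y + 2), (y + 1).
Complete factorization: f(y) = (y + 2)·(y - 2)·(y + 1)^2.
Factor degrees with multiplicity: 1 + 1 + 1 + 1 = 4.

1, 1, 1, 1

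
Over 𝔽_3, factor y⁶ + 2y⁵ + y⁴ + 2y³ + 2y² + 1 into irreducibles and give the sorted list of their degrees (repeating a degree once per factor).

Write h(y) = y⁶ + 2y⁵ + y⁴ + 2y³ + 2y² + 1.
Roots in 𝔽_3: h(0) = 1; h(1) = 0 → root; h(2) = 1.
Linear factors from roots: (y + 2).
Complete factorization: h(y) = (y + 2)^2·(y² + 2y + 2)^2.
Factor degrees with multiplicity: 1 + 1 + 2 + 2 = 6.

1, 1, 2, 2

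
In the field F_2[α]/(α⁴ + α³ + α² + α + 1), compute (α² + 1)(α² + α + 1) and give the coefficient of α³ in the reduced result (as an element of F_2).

0

Multiply in F_2[α]: (α² + 1)·(α² + α + 1) = α⁴ + α³ + α + 1.
Reduce using α⁴ ≡ α³ + α² + α + 1 (mod α⁴ + α³ + α² + α + 1).
Reduced: α².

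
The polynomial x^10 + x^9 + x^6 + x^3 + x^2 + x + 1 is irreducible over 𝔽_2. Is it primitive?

Write f(x) = x^10 + x^9 + x^6 + x^3 + x^2 + x + 1.
|GF(2^10)^×| = 2^10 − 1 = 1023. Prime factorization: 1023 = 3·11·31.
f is primitive ⇔ x has order 1023 in GF(2)[x]/(f), i.e. x^(1023/q) ≠ 1 for each prime q | 1023.
x^(341) mod f = x^7 + x^6 + x + 1.
x^(93) mod f = x^6 + x^5 + x^4 + x^3.
x^(33) mod f = x^7 + x^6 + x^5 + x^4 + x^3 + 1.
None equal 1, so x has full order 1023; f is primitive.

Yes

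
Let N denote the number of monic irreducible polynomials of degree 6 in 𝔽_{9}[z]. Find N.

Gauss's count: N_{9}(6) = (1/6) Σ_{d|6} μ(6/d)·9^d.
Divisors of 6: 1, 2, 3, 6; μ(6/d) for each: 1, -1, -1, 1.
Σ = 9^1 − 9^2 − 9^3 + 9^6 = 530640.
N = 530640/6 = 88440.

88440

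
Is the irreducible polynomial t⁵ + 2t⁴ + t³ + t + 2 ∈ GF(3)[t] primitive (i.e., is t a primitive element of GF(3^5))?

Write f(t) = t⁵ + 2t⁴ + t³ + t + 2.
|GF(3^5)^×| = 3^5 − 1 = 242. Prime factorization: 242 = 2·11^2.
f is primitive ⇔ t has order 242 in GF(3)[t]/(f), i.e. t^(242/q) ≠ 1 for each prime q | 242.
t^(121) mod f = 1
t^(22) mod f = t⁴ + t³ + t² + 1.
Since t^(121) = 1, the order of t divides 121 < 242; not primitive.

No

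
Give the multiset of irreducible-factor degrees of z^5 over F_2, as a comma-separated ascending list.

1, 1, 1, 1, 1

Write h(z) = z^5.
Roots in F_2: h(0) = 0 → root; h(1) = 1.
Linear factors from roots: (z).
Complete factorization: h(z) = (z)^5.
Factor degrees with multiplicity: 1 + 1 + 1 + 1 + 1 = 5.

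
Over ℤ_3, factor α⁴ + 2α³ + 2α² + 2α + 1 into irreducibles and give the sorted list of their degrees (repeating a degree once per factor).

1, 1, 2

Write g(α) = α⁴ + 2α³ + 2α² + 2α + 1.
Roots in ℤ_3: g(0) = 1; g(1) = 2; g(2) = 0 → root.
Linear factors from roots: (α + 1).
Complete factorization: g(α) = (α + 1)^2·(α² + 1).
Factor degrees with multiplicity: 1 + 1 + 2 = 4.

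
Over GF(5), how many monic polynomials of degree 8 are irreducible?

48750

By the necklace-counting formula, N_5(8) = (1/8) Σ_{d|8} μ(8/d)·5^d.
Divisors of 8: 1, 2, 4, 8; μ(8/d) for each: 0, 0, -1, 1.
Σ = − 5^4 + 5^8 = 390000.
N = 390000/8 = 48750.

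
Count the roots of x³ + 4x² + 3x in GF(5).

3

Write f(x) = x³ + 4x² + 3x.
Evaluate at each of the 5 elements of GF(5):
f(0) = 0 → root; f(1) = 3; f(2) = 0 → root; f(3) = 2; f(4) = 0 → root.
Roots: {0, 2, 4}.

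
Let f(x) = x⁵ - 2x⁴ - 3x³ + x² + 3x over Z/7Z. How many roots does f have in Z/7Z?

4

Evaluate at each of the 7 elements of Z/7Z:
f(0) = 0 → root; f(1) = 0 → root; f(2) = 0 → root; f(3) = 4; f(4) = 5; f(5) = 0 → root; f(6) = 5.
Roots: {0, 1, 2, 5}.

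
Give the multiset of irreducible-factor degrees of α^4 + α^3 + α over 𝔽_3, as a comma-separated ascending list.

Write h(α) = α^4 + α^3 + α.
Roots in 𝔽_3: h(0) = 0 → root; h(1) = 0 → root; h(2) = 2.
Linear factors from roots: (α), (α + 2).
Complete factorization: h(α) = (α)·(α + 2)·(α^2 + 2α + 2).
Factor degrees with multiplicity: 1 + 1 + 2 = 4.

1, 1, 2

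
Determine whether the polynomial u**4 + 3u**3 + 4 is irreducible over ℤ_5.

Yes

Write h(u) = u**4 + 3u**3 + 4.
Check for roots in ℤ_5: h(0) = 4; h(1) = 3; h(2) = 4; h(3) = 1; h(4) = 2.
No roots, so no linear factors.
Degree-2 irreducible divisors: test the 10 monic irreducibles of degree 2 over GF(5).
None of them divide h (all give nonzero remainder).
No irreducible factor of degree ≤ 2 exists, so h is irreducible over GF(5).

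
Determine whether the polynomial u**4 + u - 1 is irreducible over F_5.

Yes

Write h(u) = u**4 + u - 1.
Check for roots in F_5: h(0) = 4; h(1) = 1; h(2) = 2; h(3) = 3; h(4) = 4.
No roots, so no linear factors.
Degree-2 irreducible divisors: test the 10 monic irreducibles of degree 2 over GF(5).
None of them divide h (all give nonzero remainder).
No irreducible factor of degree ≤ 2 exists, so h is irreducible over GF(5).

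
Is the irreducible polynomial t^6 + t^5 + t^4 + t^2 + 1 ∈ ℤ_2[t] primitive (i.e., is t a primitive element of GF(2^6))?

No

Write f(t) = t^6 + t^5 + t^4 + t^2 + 1.
|GF(2^6)^×| = 2^6 − 1 = 63. Prime factorization: 63 = 3^2·7.
f is primitive ⇔ t has order 63 in GF(2)[t]/(f), i.e. t^(63/q) ≠ 1 for each prime q | 63.
t^(21) mod f = 1
t^(9) mod f = t^3 + 1.
Since t^(21) = 1, the order of t divides 21 < 63; not primitive.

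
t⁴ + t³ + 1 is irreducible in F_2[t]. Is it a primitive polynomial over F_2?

Write f(t) = t⁴ + t³ + 1.
|GF(2^4)^×| = 2^4 − 1 = 15. Prime factorization: 15 = 3·5.
f is primitive ⇔ t has order 15 in GF(2)[t]/(f), i.e. t^(15/q) ≠ 1 for each prime q | 15.
t^(5) mod f = t³ + t + 1.
t^(3) mod f = t³.
None equal 1, so t has full order 15; f is primitive.

Yes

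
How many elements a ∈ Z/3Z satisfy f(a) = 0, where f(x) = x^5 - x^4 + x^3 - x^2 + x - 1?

Evaluate at each of the 3 elements of Z/3Z:
f(0) = 2; f(1) = 0 → root; f(2) = 0 → root.
Roots: {1, 2}.

2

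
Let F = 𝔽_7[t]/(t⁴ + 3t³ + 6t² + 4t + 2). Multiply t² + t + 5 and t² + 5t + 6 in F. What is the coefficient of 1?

0

Multiply in 𝔽_7[t]: (t² + t + 5)·(t² + 5t + 6) = t⁴ + 6t³ + 2t² + 3t + 2.
Reduce using t⁴ ≡ 4t³ + t² + 3t + 5 (mod t⁴ + 3t³ + 6t² + 4t + 2).
Reduced: 3t³ + 3t² + 6t.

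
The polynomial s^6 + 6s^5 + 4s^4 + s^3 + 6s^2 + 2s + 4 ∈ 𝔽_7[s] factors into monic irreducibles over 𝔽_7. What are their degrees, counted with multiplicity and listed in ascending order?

Write f(s) = s^6 + 6s^5 + 4s^4 + s^3 + 6s^2 + 2s + 4.
Complete factorization: f(s) = (s^3 + 4s + 1)·(s^3 + 6s^2 + 4).
Factor degrees with multiplicity: 3 + 3 = 6.

3, 3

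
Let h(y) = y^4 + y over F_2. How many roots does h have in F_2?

2

Evaluate at each of the 2 elements of F_2:
h(0) = 0 → root; h(1) = 0 → root.
Roots: {0, 1}.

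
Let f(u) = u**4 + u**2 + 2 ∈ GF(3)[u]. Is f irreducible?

Check for roots in GF(3): f(0) = 2; f(1) = 1; f(2) = 1.
No roots, so no linear factors.
Monic irreducibles of degree 2 over GF(3): u**2 + 1, u**2 + u + 2, u**2 + 2u + 2.
None of them divide f (all give nonzero remainder).
No irreducible factor of degree ≤ 2 exists, so f is irreducible over GF(3).

Yes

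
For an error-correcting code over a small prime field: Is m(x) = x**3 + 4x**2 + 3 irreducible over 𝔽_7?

Yes

Check for roots in 𝔽_7: m(0) = 3; m(1) = 1; m(2) = 6; m(3) = 3; m(4) = 5; m(5) = 4; m(6) = 6.
No roots. A degree-3 polynomial over a field with no linear factor is irreducible.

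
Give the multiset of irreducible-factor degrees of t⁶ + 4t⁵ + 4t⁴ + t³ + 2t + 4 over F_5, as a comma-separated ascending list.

6

Write h(t) = t⁶ + 4t⁵ + 4t⁴ + t³ + 2t + 4.
Roots in F_5: h(0) = 4; h(1) = 1; h(2) = 2; h(3) = 2; h(4) = 2.
Complete factorization: h(t) = (t⁶ + 4t⁵ + 4t⁴ + t³ + 2t + 4).
Factor degrees with multiplicity: 6 = 6.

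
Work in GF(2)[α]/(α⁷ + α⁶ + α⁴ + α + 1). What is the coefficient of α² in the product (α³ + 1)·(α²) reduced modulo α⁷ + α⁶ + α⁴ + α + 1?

1

Multiply in GF(2)[α]: (α³ + 1)·(α²) = α⁵ + α².
Reduced: α⁵ + α².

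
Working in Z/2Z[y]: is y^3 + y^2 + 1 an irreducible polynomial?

Yes

Write P(y) = y^3 + y^2 + 1.
Check for roots in Z/2Z: P(0) = 1; P(1) = 1.
No roots. A degree-3 polynomial over a field with no linear factor is irreducible.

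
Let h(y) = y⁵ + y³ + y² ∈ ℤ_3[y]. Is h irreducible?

No

Check for roots in ℤ_3: h(0) = 0 → root; h(1) = 0 → root; h(2) = 2.
h(0) = 0, so (y) divides h(y); h is reducible.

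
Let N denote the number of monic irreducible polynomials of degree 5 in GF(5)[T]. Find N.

624

The number of monic irreducibles of degree 5 over GF(5) is (1/5)·Σ_{d∣5} μ(5/d) 5^d.
Divisors of 5: 1, 5; μ(5/d) for each: -1, 1.
Σ = − 5^1 + 5^5 = 3120.
N = 3120/5 = 624.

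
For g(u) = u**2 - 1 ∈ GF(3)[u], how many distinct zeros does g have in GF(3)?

Evaluate at each of the 3 elements of GF(3):
g(0) = 2; g(1) = 0 → root; g(2) = 0 → root.
Roots: {1, 2}.

2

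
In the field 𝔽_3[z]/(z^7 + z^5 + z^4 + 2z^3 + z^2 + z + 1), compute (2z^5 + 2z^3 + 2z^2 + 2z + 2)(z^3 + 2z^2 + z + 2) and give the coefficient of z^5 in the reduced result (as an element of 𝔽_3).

Multiply in 𝔽_3[z]: (2z^5 + 2z^3 + 2z^2 + 2z + 2)·(z^3 + 2z^2 + z + 2) = 2z^8 + z^7 + z^6 + z^5 + 2z^4 + z^2 + 1.
Reduce using z^7 ≡ 2z^5 + 2z^4 + z^3 + 2z^2 + 2z + 2 (mod z^7 + z^5 + z^4 + 2z^3 + z^2 + z + 1).
Reduced: 2z^6 + z^5 + 2z^3 + z^2.

1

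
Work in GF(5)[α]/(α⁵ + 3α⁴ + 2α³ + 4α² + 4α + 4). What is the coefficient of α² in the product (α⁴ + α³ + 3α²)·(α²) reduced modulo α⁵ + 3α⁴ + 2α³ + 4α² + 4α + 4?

Multiply in GF(5)[α]: (α⁴ + α³ + 3α²)·(α²) = α⁶ + α⁵ + 3α⁴.
Reduce using α⁵ ≡ 2α⁴ + 3α³ + α² + α + 1 (mod α⁵ + 3α⁴ + 2α³ + 4α² + 4α + 4).
Reduced: 2α⁴ + 4α² + 4α + 3.

4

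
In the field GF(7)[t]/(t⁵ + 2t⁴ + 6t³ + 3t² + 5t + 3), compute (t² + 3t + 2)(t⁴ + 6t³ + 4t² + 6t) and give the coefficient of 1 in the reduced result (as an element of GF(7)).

0

Multiply in GF(7)[t]: (t² + 3t + 2)·(t⁴ + 6t³ + 4t² + 6t) = t⁶ + 2t⁵ + 3t⁴ + 2t³ + 5t² + 5t.
Reduce using t⁵ ≡ 5t⁴ + t³ + 4t² + 2t + 4 (mod t⁵ + 2t⁴ + 6t³ + 3t² + 5t + 3).
Reduced: 4t⁴ + 6t³ + 2t.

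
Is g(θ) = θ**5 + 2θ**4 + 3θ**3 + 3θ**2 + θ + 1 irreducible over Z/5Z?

Yes

Check for roots in Z/5Z: g(0) = 1; g(1) = 1; g(2) = 3; g(3) = 2; g(4) = 1.
No roots, so no linear factors.
Degree-2 irreducible divisors: test the 10 monic irreducibles of degree 2 over GF(5).
None of them divide g (all give nonzero remainder).
No irreducible factor of degree ≤ 2 exists, so g is irreducible over GF(5).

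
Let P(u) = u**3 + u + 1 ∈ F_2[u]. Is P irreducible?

Check for roots in F_2: P(0) = 1; P(1) = 1.
No roots. A degree-3 polynomial over a field with no linear factor is irreducible.

Yes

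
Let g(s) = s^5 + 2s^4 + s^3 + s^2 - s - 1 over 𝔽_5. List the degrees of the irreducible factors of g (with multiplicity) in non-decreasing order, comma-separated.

5

Roots in 𝔽_5: g(0) = 4; g(1) = 3; g(2) = 3; g(3) = 2; g(4) = 1.
Complete factorization: g(s) = (s^5 + 2s^4 + s^3 + s^2 - s - 1).
Factor degrees with multiplicity: 5 = 5.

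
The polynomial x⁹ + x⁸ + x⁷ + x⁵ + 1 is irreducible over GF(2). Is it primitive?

No

Write f(x) = x⁹ + x⁸ + x⁷ + x⁵ + 1.
|GF(2^9)^×| = 2^9 − 1 = 511. Prime factorization: 511 = 7·73.
f is primitive ⇔ x has order 511 in GF(2)[x]/(f), i.e. x^(511/q) ≠ 1 for each prime q | 511.
x^(73) mod f = 1
x^(7) mod f = x⁷.
Since x^(73) = 1, the order of x divides 73 < 511; not primitive.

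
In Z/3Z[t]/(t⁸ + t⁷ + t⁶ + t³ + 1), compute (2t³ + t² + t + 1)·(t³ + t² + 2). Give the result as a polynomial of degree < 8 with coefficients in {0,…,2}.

2t^6 + 2t^4 + 2t + 2

Multiply in Z/3Z[t]: (2t³ + t² + t + 1)·(t³ + t² + 2) = 2t⁶ + 2t⁴ + 2t + 2.
Reduced: 2t⁶ + 2t⁴ + 2t + 2.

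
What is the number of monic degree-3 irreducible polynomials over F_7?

x^(7^3) − x is the product of all monic irreducibles of degree dividing 3; Möbius inversion gives N = (1/3) Σ μ(3/d)·7^d.
Divisors of 3: 1, 3; μ(3/d) for each: -1, 1.
Σ = − 7^1 + 7^3 = 336.
N = 336/3 = 112.

112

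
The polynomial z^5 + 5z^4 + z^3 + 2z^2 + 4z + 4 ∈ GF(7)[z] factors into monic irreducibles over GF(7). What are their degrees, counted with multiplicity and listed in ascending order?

1, 4

Write f(z) = z^5 + 5z^4 + z^3 + 2z^2 + 4z + 4.
Linear factors from roots: (z + 5).
Complete factorization: f(z) = (z + 5)·(z^4 + z^2 + 4z + 5).
Factor degrees with multiplicity: 1 + 4 = 5.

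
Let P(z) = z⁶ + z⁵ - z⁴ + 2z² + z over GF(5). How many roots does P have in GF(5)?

3

Evaluate at each of the 5 elements of GF(5):
P(0) = 0 → root; P(1) = 4; P(2) = 0 → root; P(3) = 2; P(4) = 0 → root.
Roots: {0, 2, 4}.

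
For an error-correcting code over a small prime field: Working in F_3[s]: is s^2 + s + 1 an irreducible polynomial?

No

Write g(s) = s^2 + s + 1.
Check for roots in F_3: g(0) = 1; g(1) = 0 → root; g(2) = 1.
g(1) = 0, so (s − 1) divides g(s); g is reducible.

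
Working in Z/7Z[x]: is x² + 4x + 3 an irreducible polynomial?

No

Write g(x) = x² + 4x + 3.
Check for roots in Z/7Z: g(0) = 3; g(1) = 1; g(2) = 1; g(3) = 3; g(4) = 0 → root; g(5) = 6; g(6) = 0 → root.
g(4) = 0, so (x − 4) divides g(x); g is reducible.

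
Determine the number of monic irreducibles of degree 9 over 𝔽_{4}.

Gauss's count: N_{4}(9) = (1/9) Σ_{d|9} μ(9/d)·4^d.
Divisors of 9: 1, 3, 9; μ(9/d) for each: 0, -1, 1.
Σ = − 4^3 + 4^9 = 262080.
N = 262080/9 = 29120.

29120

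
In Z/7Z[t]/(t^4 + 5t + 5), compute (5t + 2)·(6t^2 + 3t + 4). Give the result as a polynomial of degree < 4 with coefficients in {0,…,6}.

Multiply in Z/7Z[t]: (5t + 2)·(6t^2 + 3t + 4) = 2t^3 + 6t^2 + 5t + 1.
Reduced: 2t^3 + 6t^2 + 5t + 1.

2t^3 + 6t^2 + 5t + 1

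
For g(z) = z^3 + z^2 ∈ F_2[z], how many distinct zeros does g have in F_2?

2

Evaluate at each of the 2 elements of F_2:
g(0) = 0 → root; g(1) = 0 → root.
Roots: {0, 1}.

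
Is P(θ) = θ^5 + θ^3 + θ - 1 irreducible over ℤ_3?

Yes

Check for roots in ℤ_3: P(0) = 2; P(1) = 2; P(2) = 2.
No roots, so no linear factors.
Monic irreducibles of degree 2 over GF(3): θ^2 + 1, θ^2 + θ - 1, θ^2 - θ - 1.
None of them divide P (all give nonzero remainder).
No irreducible factor of degree ≤ 2 exists, so P is irreducible over GF(3).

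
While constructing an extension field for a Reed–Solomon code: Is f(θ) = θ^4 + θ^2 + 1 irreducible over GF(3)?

Check for roots in GF(3): f(0) = 1; f(1) = 0 → root; f(2) = 0 → root.
f(1) = 0, so (θ − 1) divides f(θ); f is reducible.

No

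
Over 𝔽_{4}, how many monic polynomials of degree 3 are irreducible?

x^(4^3) − x is the product of all monic irreducibles of degree dividing 3; Möbius inversion gives N = (1/3) Σ μ(3/d)·4^d.
Divisors of 3: 1, 3; μ(3/d) for each: -1, 1.
Σ = − 4^1 + 4^3 = 60.
N = 60/3 = 20.

20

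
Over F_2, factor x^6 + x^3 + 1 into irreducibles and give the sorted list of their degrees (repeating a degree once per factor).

Write h(x) = x^6 + x^3 + 1.
Roots in F_2: h(0) = 1; h(1) = 1.
Complete factorization: h(x) = (x^6 + x^3 + 1).
Factor degrees with multiplicity: 6 = 6.

6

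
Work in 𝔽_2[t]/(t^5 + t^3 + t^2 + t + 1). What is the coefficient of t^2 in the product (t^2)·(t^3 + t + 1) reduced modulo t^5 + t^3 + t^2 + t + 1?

0

Multiply in 𝔽_2[t]: (t^2)·(t^3 + t + 1) = t^5 + t^3 + t^2.
Reduce using t^5 ≡ t^3 + t^2 + t + 1 (mod t^5 + t^3 + t^2 + t + 1).
Reduced: t + 1.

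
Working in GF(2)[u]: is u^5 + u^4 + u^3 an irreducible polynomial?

No

Write P(u) = u^5 + u^4 + u^3.
Check for roots in GF(2): P(0) = 0 → root; P(1) = 1.
P(0) = 0, so (u) divides P(u); P is reducible.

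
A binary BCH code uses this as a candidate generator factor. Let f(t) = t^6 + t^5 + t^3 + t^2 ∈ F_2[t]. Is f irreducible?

No

Check for roots in F_2: f(0) = 0 → root; f(1) = 0 → root.
f(0) = 0, so (t) divides f(t); f is reducible.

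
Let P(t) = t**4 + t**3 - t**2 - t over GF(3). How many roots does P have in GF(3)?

Evaluate at each of the 3 elements of GF(3):
P(0) = 0 → root; P(1) = 0 → root; P(2) = 0 → root.
Roots: {0, 1, 2}.

3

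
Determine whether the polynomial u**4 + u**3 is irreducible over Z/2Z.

Write m(u) = u**4 + u**3.
Check for roots in Z/2Z: m(0) = 0 → root; m(1) = 0 → root.
m(0) = 0, so (u) divides m(u); m is reducible.

No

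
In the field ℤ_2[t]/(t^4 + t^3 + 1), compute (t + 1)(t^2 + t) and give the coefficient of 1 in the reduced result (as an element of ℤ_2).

Multiply in ℤ_2[t]: (t + 1)·(t^2 + t) = t^3 + t.
Reduced: t^3 + t.

0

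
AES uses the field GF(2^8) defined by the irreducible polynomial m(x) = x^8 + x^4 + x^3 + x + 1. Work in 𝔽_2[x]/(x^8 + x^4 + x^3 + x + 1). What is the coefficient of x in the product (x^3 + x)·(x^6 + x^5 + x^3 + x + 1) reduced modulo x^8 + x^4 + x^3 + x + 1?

1

Multiply in 𝔽_2[x]: (x^3 + x)·(x^6 + x^5 + x^3 + x + 1) = x^9 + x^8 + x^7 + x^3 + x^2 + x.
Reduce using x^8 ≡ x^4 + x^3 + x + 1 (mod x^8 + x^4 + x^3 + x + 1).
Reduced: x^7 + x^5 + x + 1.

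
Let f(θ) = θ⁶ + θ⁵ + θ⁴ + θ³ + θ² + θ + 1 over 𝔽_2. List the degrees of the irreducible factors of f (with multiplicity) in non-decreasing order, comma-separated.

3, 3

Roots in 𝔽_2: f(0) = 1; f(1) = 1.
Complete factorization: f(θ) = (θ³ + θ + 1)·(θ³ + θ² + 1).
Factor degrees with multiplicity: 3 + 3 = 6.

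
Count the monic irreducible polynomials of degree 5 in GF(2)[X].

The number of monic irreducibles of degree 5 over GF(2) is (1/5)·Σ_{d∣5} μ(5/d) 2^d.
Divisors of 5: 1, 5; μ(5/d) for each: -1, 1.
Σ = − 2^1 + 2^5 = 30.
N = 30/5 = 6.

6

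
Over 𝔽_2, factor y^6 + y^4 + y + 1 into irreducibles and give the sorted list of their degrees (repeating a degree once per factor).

1, 2, 3

Write f(y) = y^6 + y^4 + y + 1.
Roots in 𝔽_2: f(0) = 1; f(1) = 0 → root.
Linear factors from roots: (y + 1).
Complete factorization: f(y) = (y + 1)·(y^2 + y + 1)·(y^3 + y + 1).
Factor degrees with multiplicity: 1 + 2 + 3 = 6.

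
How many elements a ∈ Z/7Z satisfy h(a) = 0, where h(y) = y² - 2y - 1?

Evaluate at each of the 7 elements of Z/7Z:
h(0) = 6; h(1) = 5; h(2) = 6; h(3) = 2; h(4) = 0 → root; h(5) = 0 → root; h(6) = 2.
Roots: {4, 5}.

2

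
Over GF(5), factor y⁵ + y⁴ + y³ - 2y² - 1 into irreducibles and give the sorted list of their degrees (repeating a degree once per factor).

Write g(y) = y⁵ + y⁴ + y³ - 2y² - 1.
Roots in GF(5): g(0) = 4; g(1) = 0 → root; g(2) = 2; g(3) = 2; g(4) = 1.
Linear factors from roots: (y - 1).
Complete factorization: g(y) = (y - 1)·(y⁴ + 2y³ - 2y² + y + 1).
Factor degrees with multiplicity: 1 + 4 = 5.

1, 4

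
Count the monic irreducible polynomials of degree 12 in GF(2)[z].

335

By the necklace-counting formula, N_2(12) = (1/12) Σ_{d|12} μ(12/d)·2^d.
Divisors of 12: 1, 2, 3, 4, 6, 12; μ(12/d) for each: 0, 1, 0, -1, -1, 1.
Σ = 2^2 − 2^4 − 2^6 + 2^12 = 4020.
N = 4020/12 = 335.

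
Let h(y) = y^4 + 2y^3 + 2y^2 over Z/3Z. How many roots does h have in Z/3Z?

1

Evaluate at each of the 3 elements of Z/3Z:
h(0) = 0 → root; h(1) = 2; h(2) = 1.
Roots: {0}.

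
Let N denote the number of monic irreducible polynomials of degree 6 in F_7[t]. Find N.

By the necklace-counting formula, N_7(6) = (1/6) Σ_{d|6} μ(6/d)·7^d.
Divisors of 6: 1, 2, 3, 6; μ(6/d) for each: 1, -1, -1, 1.
Σ = 7^1 − 7^2 − 7^3 + 7^6 = 117264.
N = 117264/6 = 19544.

19544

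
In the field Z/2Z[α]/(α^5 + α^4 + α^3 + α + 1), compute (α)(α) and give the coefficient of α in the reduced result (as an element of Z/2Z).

0

Multiply in Z/2Z[α]: (α)·(α) = α^2.
Reduced: α^2.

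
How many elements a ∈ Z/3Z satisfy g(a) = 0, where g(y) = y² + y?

Evaluate at each of the 3 elements of Z/3Z:
g(0) = 0 → root; g(1) = 2; g(2) = 0 → root.
Roots: {0, 2}.

2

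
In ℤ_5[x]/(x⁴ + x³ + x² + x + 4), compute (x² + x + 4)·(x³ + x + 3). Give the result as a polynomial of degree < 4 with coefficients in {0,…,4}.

4x^3 + 3x^2 + 3x + 2

Multiply in ℤ_5[x]: (x² + x + 4)·(x³ + x + 3) = x⁵ + x⁴ + 4x² + 2x + 2.
Reduce using x⁴ ≡ 4x³ + 4x² + 4x + 1 (mod x⁴ + x³ + x² + x + 4).
Reduced: 4x³ + 3x² + 3x + 2.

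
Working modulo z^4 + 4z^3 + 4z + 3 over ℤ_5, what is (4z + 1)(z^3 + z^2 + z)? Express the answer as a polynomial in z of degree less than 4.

Multiply in ℤ_5[z]: (4z + 1)·(z^3 + z^2 + z) = 4z^4 + z.
Reduce using z^4 ≡ z^3 + z + 2 (mod z^4 + 4z^3 + 4z + 3).
Reduced: 4z^3 + 3.

4z^3 + 3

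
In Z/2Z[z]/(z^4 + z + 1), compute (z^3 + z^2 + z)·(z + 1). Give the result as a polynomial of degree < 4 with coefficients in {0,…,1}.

1

Multiply in Z/2Z[z]: (z^3 + z^2 + z)·(z + 1) = z^4 + z.
Reduce using z^4 ≡ z + 1 (mod z^4 + z + 1).
Reduced: 1.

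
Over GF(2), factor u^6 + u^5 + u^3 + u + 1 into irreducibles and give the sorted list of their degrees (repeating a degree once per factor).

Write h(u) = u^6 + u^5 + u^3 + u + 1.
Roots in GF(2): h(0) = 1; h(1) = 1.
Complete factorization: h(u) = (u^2 + u + 1)^3.
Factor degrees with multiplicity: 2 + 2 + 2 = 6.

2, 2, 2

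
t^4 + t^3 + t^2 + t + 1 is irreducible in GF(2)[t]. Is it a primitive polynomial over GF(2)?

No

Write f(t) = t^4 + t^3 + t^2 + t + 1.
|GF(2^4)^×| = 2^4 − 1 = 15. Prime factorization: 15 = 3·5.
f is primitive ⇔ t has order 15 in GF(2)[t]/(f), i.e. t^(15/q) ≠ 1 for each prime q | 15.
t^(5) mod f = 1
t^(3) mod f = t^3.
Since t^(5) = 1, the order of t divides 5 < 15; not primitive.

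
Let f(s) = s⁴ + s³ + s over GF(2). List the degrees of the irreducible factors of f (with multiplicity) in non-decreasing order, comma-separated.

1, 3

Roots in GF(2): f(0) = 0 → root; f(1) = 1.
Linear factors from roots: (s).
Complete factorization: f(s) = (s)·(s³ + s² + 1).
Factor degrees with multiplicity: 1 + 3 = 4.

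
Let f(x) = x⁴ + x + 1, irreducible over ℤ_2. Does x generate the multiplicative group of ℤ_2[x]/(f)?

Yes

|GF(2^4)^×| = 2^4 − 1 = 15. Prime factorization: 15 = 3·5.
f is primitive ⇔ x has order 15 in GF(2)[x]/(f), i.e. x^(15/q) ≠ 1 for each prime q | 15.
x^(5) mod f = x² + x.
x^(3) mod f = x³.
None equal 1, so x has full order 15; f is primitive.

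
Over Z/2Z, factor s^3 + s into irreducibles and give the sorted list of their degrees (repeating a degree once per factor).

1, 1, 1

Write h(s) = s^3 + s.
Roots in Z/2Z: h(0) = 0 → root; h(1) = 0 → root.
Linear factors from roots: (s), (s + 1).
Complete factorization: h(s) = (s)·(s + 1)^2.
Factor degrees with multiplicity: 1 + 1 + 1 = 3.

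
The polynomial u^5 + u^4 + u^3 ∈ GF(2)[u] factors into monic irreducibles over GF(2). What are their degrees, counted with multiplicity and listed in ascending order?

Write f(u) = u^5 + u^4 + u^3.
Roots in GF(2): f(0) = 0 → root; f(1) = 1.
Linear factors from roots: (u).
Complete factorization: f(u) = (u)^3·(u^2 + u + 1).
Factor degrees with multiplicity: 1 + 1 + 1 + 2 = 5.

1, 1, 1, 2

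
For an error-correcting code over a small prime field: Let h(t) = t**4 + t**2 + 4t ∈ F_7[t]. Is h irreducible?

Check for roots in F_7: h(0) = 0 → root; h(1) = 6; h(2) = 0 → root; h(3) = 4; h(4) = 1; h(5) = 5; h(6) = 5.
h(0) = 0, so (t) divides h(t); h is reducible.

No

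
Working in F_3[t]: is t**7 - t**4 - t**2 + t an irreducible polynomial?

Write P(t) = t**7 - t**4 - t**2 + t.
Check for roots in F_3: P(0) = 0 → root; P(1) = 0 → root; P(2) = 2.
P(0) = 0, so (t) divides P(t); P is reducible.

No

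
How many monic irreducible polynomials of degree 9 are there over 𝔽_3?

2184

The number of monic irreducibles of degree 9 over GF(3) is (1/9)·Σ_{d∣9} μ(9/d) 3^d.
Divisors of 9: 1, 3, 9; μ(9/d) for each: 0, -1, 1.
Σ = − 3^3 + 3^9 = 19656.
N = 19656/9 = 2184.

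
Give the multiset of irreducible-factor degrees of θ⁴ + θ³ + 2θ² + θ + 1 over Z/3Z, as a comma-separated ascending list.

Write f(θ) = θ⁴ + θ³ + 2θ² + θ + 1.
Roots in Z/3Z: f(0) = 1; f(1) = 0 → root; f(2) = 2.
Linear factors from roots: (θ + 2).
Complete factorization: f(θ) = (θ + 2)^2·(θ² + 1).
Factor degrees with multiplicity: 1 + 1 + 2 = 4.

1, 1, 2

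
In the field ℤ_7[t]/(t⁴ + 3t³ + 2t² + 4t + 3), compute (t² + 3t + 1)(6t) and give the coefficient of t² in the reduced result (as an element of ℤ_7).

4

Multiply in ℤ_7[t]: (t² + 3t + 1)·(6t) = 6t³ + 4t² + 6t.
Reduced: 6t³ + 4t² + 6t.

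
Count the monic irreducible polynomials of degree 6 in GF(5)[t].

Gauss's count: N_{5}(6) = (1/6) Σ_{d|6} μ(6/d)·5^d.
Divisors of 6: 1, 2, 3, 6; μ(6/d) for each: 1, -1, -1, 1.
Σ = 5^1 − 5^2 − 5^3 + 5^6 = 15480.
N = 15480/6 = 2580.

2580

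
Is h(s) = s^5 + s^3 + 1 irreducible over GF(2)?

Yes

Check for roots in GF(2): h(0) = 1; h(1) = 1.
No roots, so no linear factors.
Monic irreducibles of degree 2 over GF(2): s^2 + s + 1.
None of them divide h (all give nonzero remainder).
No irreducible factor of degree ≤ 2 exists, so h is irreducible over GF(2).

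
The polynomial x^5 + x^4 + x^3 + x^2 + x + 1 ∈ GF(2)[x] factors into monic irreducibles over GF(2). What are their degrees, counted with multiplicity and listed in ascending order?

Write h(x) = x^5 + x^4 + x^3 + x^2 + x + 1.
Roots in GF(2): h(0) = 1; h(1) = 0 → root.
Linear factors from roots: (x + 1).
Complete factorization: h(x) = (x + 1)·(x^2 + x + 1)^2.
Factor degrees with multiplicity: 1 + 2 + 2 = 5.

1, 2, 2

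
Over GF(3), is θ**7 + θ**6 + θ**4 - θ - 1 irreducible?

Write g(θ) = θ**7 + θ**6 + θ**4 - θ - 1.
Check for roots in GF(3): g(0) = 2; g(1) = 1; g(2) = 1.
No roots, so no linear factors.
Monic irreducibles of degree 2 over GF(3): θ**2 + 1, θ**2 + θ - 1, θ**2 - θ - 1.
None of them divide g (all give nonzero remainder).
Degree-3 irreducible divisors: test the 8 monic irreducibles of degree 3 over GF(3).
None of them divide g (all give nonzero remainder).
No irreducible factor of degree ≤ 3 exists, so g is irreducible over GF(3).

Yes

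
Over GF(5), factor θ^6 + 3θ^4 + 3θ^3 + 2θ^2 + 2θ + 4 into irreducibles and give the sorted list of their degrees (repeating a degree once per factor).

1, 1, 4

Write g(θ) = θ^6 + 3θ^4 + 3θ^3 + 2θ^2 + 2θ + 4.
Roots in GF(5): g(0) = 4; g(1) = 0 → root; g(2) = 2; g(3) = 1; g(4) = 0 → root.
Linear factors from roots: (θ + 4), (θ + 1).
Complete factorization: g(θ) = (θ + 1)·(θ + 4)·(θ^4 + 4θ^2 + 3θ + 1).
Factor degrees with multiplicity: 1 + 1 + 4 = 6.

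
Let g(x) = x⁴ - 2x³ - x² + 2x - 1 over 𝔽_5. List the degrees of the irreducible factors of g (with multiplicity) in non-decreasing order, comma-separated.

Roots in 𝔽_5: g(0) = 4; g(1) = 4; g(2) = 4; g(3) = 3; g(4) = 4.
Complete factorization: g(x) = (x⁴ - 2x³ - x² + 2x - 1).
Factor degrees with multiplicity: 4 = 4.

4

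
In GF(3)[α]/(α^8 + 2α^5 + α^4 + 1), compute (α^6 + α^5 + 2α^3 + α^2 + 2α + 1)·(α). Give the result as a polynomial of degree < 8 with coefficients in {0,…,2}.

Multiply in GF(3)[α]: (α^6 + α^5 + 2α^3 + α^2 + 2α + 1)·(α) = α^7 + α^6 + 2α^4 + α^3 + 2α^2 + α.
Reduced: α^7 + α^6 + 2α^4 + α^3 + 2α^2 + α.

α^7 + α^6 + 2α^4 + α^3 + 2α^2 + α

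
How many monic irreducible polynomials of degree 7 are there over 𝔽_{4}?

Gauss's count: N_{4}(7) = (1/7) Σ_{d|7} μ(7/d)·4^d.
Divisors of 7: 1, 7; μ(7/d) for each: -1, 1.
Σ = − 4^1 + 4^7 = 16380.
N = 16380/7 = 2340.

2340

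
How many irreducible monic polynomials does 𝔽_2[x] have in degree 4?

3

By the necklace-counting formula, N_2(4) = (1/4) Σ_{d|4} μ(4/d)·2^d.
Divisors of 4: 1, 2, 4; μ(4/d) for each: 0, -1, 1.
Σ = − 2^2 + 2^4 = 12.
N = 12/4 = 3.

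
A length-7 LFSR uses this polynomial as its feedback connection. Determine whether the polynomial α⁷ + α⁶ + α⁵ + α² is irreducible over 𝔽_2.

Write P(α) = α⁷ + α⁶ + α⁵ + α².
Check for roots in 𝔽_2: P(0) = 0 → root; P(1) = 0 → root.
P(0) = 0, so (α) divides P(α); P is reducible.

No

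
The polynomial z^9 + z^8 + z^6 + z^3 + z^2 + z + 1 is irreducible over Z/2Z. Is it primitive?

Yes

Write f(z) = z^9 + z^8 + z^6 + z^3 + z^2 + z + 1.
|GF(2^9)^×| = 2^9 − 1 = 511. Prime factorization: 511 = 7·73.
f is primitive ⇔ z has order 511 in GF(2)[z]/(f), i.e. z^(511/q) ≠ 1 for each prime q | 511.
z^(73) mod f = z^7 + z^5 + z^4 + z^2.
z^(7) mod f = z^7.
None equal 1, so z has full order 511; f is primitive.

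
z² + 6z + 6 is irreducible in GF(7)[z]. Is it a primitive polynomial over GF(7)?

No

Write f(z) = z² + 6z + 6.
|GF(7^2)^×| = 7^2 − 1 = 48. Prime factorization: 48 = 2^4·3.
f is primitive ⇔ z has order 48 in GF(7)[z]/(f), i.e. z^(48/q) ≠ 1 for each prime q | 48.
z^(24) mod f = 6.
z^(16) mod f = 1
Since z^(16) = 1, the order of z divides 16 < 48; not primitive.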